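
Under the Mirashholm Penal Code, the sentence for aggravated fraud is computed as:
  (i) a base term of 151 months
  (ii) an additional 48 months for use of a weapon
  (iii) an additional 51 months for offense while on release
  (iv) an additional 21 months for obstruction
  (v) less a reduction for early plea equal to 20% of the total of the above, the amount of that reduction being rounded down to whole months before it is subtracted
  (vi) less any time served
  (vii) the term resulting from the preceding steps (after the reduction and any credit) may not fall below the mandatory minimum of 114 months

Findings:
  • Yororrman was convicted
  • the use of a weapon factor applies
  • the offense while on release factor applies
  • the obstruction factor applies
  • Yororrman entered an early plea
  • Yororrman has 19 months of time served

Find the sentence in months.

Use of a weapon enhancement: +48 months
Offense while on release enhancement: +51 months
Obstruction enhancement: +21 months
Adjusted term: 151 months + 48 months + 51 months + 21 months = 271 months
Early plea reduction: 20% of 271 months = 54 months (rounded down)
After reduction: 271 − 54 = 217 months
Less time served: 217 months − 19 months = 198 months
Minimum 114 months: 198 months meets the minimum, no increase.

198 months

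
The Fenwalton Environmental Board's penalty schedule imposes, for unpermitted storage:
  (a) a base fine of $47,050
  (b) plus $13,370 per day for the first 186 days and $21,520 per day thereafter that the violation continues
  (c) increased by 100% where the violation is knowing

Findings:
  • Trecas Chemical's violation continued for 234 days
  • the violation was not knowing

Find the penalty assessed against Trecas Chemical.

First 186 days: 186 × $13,370 = $2,486,820
Remaining days: (234 − 186) × $21,520 = $1,032,960
Per-day component: $2,486,820 + $1,032,960 = $3,519,780
Base plus per-day: $47,050 + $3,519,780 = $3,566,830
The violation was not knowing: no 100% increase.

$3,566,830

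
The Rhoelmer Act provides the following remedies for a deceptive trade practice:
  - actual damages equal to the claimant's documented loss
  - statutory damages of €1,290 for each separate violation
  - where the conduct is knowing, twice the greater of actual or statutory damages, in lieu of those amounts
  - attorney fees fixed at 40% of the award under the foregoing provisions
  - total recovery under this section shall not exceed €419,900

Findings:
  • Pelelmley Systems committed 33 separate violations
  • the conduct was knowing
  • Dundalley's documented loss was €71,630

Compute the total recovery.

Statutory damages: 33 × €1,290 = €42,570
Greater of actual damages (€71,630) or statutory damages (€42,570): €71,630
Doubled: 2 × €71,630 = €143,260
Attorney fees: 40% of €143,260 = €57,304
Total before cap: €143,260 + €57,304 = €200,564
Cap at €419,900: €200,564 is within the cap, no reduction.

€200,564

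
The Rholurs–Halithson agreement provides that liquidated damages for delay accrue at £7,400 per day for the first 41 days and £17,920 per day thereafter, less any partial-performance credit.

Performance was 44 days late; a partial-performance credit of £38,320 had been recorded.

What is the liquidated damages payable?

£318,840

First 41 days: 41 × £7,400 = £303,400
Remaining days: (44 − 41) × £17,920 = £53,760
Accrued per-day damages: £303,400 + £53,760 = £357,160
Less partial-performance credit: £357,160 − £38,320 = £318,840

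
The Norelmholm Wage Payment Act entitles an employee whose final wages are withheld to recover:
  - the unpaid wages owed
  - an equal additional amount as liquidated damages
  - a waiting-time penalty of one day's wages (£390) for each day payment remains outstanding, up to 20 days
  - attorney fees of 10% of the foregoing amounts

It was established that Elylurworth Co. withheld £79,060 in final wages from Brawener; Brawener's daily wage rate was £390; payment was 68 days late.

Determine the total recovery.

Liquidated damages (equal amount): £79,060
Penalty days: min(68, 20) = 20
Waiting-time penalty: 20 × £390 = £7,800
Subtotal: £79,060 + £79,060 + £7,800 = £165,920
Attorney fees: 10% of £165,920 = £16,592
Total award: £165,920 + £16,592 = £182,512

£182,512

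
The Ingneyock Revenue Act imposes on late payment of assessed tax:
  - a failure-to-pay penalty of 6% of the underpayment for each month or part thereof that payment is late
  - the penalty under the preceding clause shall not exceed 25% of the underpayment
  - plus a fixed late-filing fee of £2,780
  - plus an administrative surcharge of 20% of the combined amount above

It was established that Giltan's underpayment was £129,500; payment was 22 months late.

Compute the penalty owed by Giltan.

£42,186

Accrued rate: 6% × 22 = 132%, capped at 25% → 25%
Failure-to-pay penalty: 25% of £129,500 = £32,375
Penalty before surcharge: £32,375 + £2,780 = £35,155
Administrative surcharge: 20% of £35,155 = £7,031
Total penalty: £35,155 + £7,031 = £42,186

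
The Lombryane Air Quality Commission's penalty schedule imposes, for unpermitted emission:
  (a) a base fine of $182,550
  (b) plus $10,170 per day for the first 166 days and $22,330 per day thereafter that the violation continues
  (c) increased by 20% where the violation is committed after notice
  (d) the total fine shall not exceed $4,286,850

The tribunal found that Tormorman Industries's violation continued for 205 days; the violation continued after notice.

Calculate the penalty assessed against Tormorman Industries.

First 166 days: 166 × $10,170 = $1,688,220
Remaining days: (205 − 166) × $22,330 = $870,870
Per-day component: $1,688,220 + $870,870 = $2,559,090
Base plus per-day: $182,550 + $2,559,090 = $2,741,640
Enhancement: 20% of $2,741,640 = $548,328
Enhanced fine: $2,741,640 + $548,328 = $3,289,968
Cap at $4,286,850: $3,289,968 is within the cap, no reduction.

$3,289,968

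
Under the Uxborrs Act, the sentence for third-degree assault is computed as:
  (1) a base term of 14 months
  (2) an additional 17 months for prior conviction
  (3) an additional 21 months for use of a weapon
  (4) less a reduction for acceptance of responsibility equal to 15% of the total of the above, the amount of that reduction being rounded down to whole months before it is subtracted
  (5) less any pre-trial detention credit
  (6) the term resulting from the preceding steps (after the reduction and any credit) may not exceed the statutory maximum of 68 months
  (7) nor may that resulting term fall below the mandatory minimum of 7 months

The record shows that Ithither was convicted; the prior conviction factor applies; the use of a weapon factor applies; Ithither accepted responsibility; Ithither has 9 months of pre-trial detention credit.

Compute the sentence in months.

Prior conviction enhancement: +17 months
Use of a weapon enhancement: +21 months
Adjusted term: 14 months + 17 months + 21 months = 52 months
Acceptance of responsibility reduction: 15% of 52 months = 7 months (rounded down)
After reduction: 52 − 7 = 45 months
Less pre-trial detention credit: 45 months − 9 months = 36 months
Cap at 68 months: 36 months is within the cap, no reduction.
Minimum 7 months: 36 months meets the minimum, no increase.

Sentence: 36 months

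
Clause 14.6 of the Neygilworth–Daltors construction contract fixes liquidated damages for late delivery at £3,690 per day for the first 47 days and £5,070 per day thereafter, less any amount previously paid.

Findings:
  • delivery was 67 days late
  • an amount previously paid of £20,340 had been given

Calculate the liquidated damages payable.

First 47 days: 47 × £3,690 = £173,430
Remaining days: (67 − 47) × £5,070 = £101,400
Accrued per-day damages: £173,430 + £101,400 = £274,830
Less amount previously paid: £274,830 − £20,340 = £254,490

Liquidated damages: £254,490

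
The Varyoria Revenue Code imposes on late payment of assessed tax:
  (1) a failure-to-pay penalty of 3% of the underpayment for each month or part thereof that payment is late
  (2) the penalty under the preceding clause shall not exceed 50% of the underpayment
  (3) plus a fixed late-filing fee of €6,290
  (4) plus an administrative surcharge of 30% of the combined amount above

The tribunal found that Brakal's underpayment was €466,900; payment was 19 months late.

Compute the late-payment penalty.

Penalty: €311,662

Accrued rate: 3% × 19 = 57%, capped at 50% → 50%
Failure-to-pay penalty: 50% of €466,900 = €233,450
Penalty before surcharge: €233,450 + €6,290 = €239,740
Administrative surcharge: 30% of €239,740 = €71,922
Total penalty: €239,740 + €71,922 = €311,662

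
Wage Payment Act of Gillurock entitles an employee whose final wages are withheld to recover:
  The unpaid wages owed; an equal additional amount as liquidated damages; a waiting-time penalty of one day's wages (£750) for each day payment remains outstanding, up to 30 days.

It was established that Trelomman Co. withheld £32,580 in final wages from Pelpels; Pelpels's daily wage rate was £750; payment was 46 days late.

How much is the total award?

£87,660

Liquidated damages (equal amount): £32,580
Penalty days: min(46, 30) = 30
Waiting-time penalty: 30 × £750 = £22,500
Total award: £32,580 + £32,580 + £22,500 = £87,660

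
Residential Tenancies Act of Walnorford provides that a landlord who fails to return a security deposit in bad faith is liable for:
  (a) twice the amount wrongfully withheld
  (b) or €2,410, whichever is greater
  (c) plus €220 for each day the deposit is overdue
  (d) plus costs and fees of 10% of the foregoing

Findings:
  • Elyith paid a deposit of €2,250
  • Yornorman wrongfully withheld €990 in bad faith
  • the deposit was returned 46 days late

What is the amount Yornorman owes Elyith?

€13,783

Doubled: 2 × €990 = €1,980
Minimum €2,410: €1,980 is below the minimum → €2,410
Late-return penalty: 46 × €220 = €10,120
Damages plus late penalty: €2,410 + €10,120 = €12,530
Costs and fees: 10% of €12,530 = €1,253
Total recovery: €12,530 + €1,253 = €13,783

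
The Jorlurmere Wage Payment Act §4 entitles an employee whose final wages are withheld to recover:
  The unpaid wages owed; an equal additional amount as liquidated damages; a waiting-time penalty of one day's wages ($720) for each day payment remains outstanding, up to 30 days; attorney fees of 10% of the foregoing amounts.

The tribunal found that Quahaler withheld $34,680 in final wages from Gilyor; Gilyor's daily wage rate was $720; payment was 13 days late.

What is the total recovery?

Liquidated damages (equal amount): $34,680
Penalty days: min(13, 30) = 13
Waiting-time penalty: 13 × $720 = $9,360
Subtotal: $34,680 + $34,680 + $9,360 = $78,720
Attorney fees: 10% of $78,720 = $7,872
Total award: $78,720 + $7,872 = $86,592

$86,592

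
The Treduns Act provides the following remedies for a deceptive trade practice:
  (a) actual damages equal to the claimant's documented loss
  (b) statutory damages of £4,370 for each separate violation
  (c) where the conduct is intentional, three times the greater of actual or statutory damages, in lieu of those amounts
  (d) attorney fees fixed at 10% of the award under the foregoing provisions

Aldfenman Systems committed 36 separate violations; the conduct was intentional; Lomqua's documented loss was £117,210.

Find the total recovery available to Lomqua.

£519,156

Statutory damages: 36 × £4,370 = £157,320
Greater of actual damages (£117,210) or statutory damages (£157,320): £157,320
Trebled: 3 × £157,320 = £471,960
Attorney fees: 10% of £471,960 = £47,196
Total recovery: £471,960 + £47,196 = £519,156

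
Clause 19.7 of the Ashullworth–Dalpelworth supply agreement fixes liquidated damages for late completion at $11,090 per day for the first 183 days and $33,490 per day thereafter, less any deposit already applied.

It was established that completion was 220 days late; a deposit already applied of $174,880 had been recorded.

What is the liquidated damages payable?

Liquidated damages: $3,093,720

First 183 days: 183 × $11,090 = $2,029,470
Remaining days: (220 − 183) × $33,490 = $1,239,130
Accrued per-day damages: $2,029,470 + $1,239,130 = $3,268,600
Less deposit already applied: $3,268,600 − $174,880 = $3,093,720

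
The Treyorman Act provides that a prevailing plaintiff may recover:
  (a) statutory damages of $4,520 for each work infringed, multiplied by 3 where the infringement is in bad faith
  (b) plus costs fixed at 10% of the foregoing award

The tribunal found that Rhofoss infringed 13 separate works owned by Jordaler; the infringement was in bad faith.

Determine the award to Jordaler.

$193,908

Statutory damages: 13 × $4,520 = $58,760
Trebled: 3 × $58,760 = $176,280
Costs: 10% of $176,280 = $17,628
Award plus costs: $176,280 + $17,628 = $193,908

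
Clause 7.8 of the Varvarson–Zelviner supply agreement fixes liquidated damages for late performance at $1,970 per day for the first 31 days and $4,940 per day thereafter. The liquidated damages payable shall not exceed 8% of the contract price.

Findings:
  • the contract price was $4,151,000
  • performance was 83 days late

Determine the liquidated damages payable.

First 31 days: 31 × $1,970 = $61,070
Remaining days: (83 − 31) × $4,940 = $256,880
Accrued per-day damages: $61,070 + $256,880 = $317,950
Cap: 8% of $4,151,000 = $332,080
Cap at $332,080: $317,950 is within the cap, no reduction.

$317,950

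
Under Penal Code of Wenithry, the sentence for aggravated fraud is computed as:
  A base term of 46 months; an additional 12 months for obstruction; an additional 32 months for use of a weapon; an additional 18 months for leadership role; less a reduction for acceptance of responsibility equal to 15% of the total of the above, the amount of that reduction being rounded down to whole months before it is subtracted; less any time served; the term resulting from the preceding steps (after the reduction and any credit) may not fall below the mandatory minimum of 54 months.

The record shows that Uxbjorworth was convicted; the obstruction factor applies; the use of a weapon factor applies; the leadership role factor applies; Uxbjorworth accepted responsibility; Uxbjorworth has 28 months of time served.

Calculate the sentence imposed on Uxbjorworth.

Obstruction enhancement: +12 months
Use of a weapon enhancement: +32 months
Leadership role enhancement: +18 months
Adjusted term: 46 months + 12 months + 32 months + 18 months = 108 months
Acceptance of responsibility reduction: 15% of 108 months = 16 months (rounded down)
After reduction: 108 − 16 = 92 months
Less time served: 92 months − 28 months = 64 months
Minimum 54 months: 64 months meets the minimum, no increase.

64 months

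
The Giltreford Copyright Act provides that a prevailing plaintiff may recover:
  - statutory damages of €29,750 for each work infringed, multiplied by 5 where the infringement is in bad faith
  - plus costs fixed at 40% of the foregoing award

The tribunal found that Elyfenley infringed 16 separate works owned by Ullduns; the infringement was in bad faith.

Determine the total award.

Statutory damages: 16 × €29,750 = €476,000
Multiplied by 5: 5 × €476,000 = €2,380,000
Costs: 40% of €2,380,000 = €952,000
Award plus costs: €2,380,000 + €952,000 = €3,332,000

€3,332,000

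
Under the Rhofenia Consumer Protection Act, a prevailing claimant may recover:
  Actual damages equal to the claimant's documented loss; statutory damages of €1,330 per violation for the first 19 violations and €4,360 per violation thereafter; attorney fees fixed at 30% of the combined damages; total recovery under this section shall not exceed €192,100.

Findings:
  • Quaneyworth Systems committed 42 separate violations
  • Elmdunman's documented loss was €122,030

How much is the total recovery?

First 19 violations: 19 × €1,330 = €25,270
Remaining violations: (42 − 19) × €4,360 = €100,280
Statutory damages: €25,270 + €100,280 = €125,550
Combined damages: €122,030 + €125,550 = €247,580
Attorney fees: 30% of €247,580 = €74,274
Total before cap: €247,580 + €74,274 = €321,854
Cap at €192,100: €321,854 exceeds the cap → €192,100

€192,100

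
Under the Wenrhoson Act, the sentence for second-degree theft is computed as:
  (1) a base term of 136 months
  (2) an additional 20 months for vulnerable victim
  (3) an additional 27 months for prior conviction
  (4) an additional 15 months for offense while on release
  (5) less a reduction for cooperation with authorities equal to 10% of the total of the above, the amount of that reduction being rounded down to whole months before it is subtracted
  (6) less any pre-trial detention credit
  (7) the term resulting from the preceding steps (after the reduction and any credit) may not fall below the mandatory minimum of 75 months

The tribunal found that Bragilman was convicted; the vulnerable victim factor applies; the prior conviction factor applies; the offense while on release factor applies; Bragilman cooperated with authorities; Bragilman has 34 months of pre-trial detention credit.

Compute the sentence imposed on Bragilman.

145 months

Vulnerable victim enhancement: +20 months
Prior conviction enhancement: +27 months
Offense while on release enhancement: +15 months
Adjusted term: 136 months + 20 months + 27 months + 15 months = 198 months
Cooperation with authorities reduction: 10% of 198 months = 19 months (rounded down)
After reduction: 198 − 19 = 179 months
Less pre-trial detention credit: 179 months − 34 months = 145 months
Minimum 75 months: 145 months meets the minimum, no increase.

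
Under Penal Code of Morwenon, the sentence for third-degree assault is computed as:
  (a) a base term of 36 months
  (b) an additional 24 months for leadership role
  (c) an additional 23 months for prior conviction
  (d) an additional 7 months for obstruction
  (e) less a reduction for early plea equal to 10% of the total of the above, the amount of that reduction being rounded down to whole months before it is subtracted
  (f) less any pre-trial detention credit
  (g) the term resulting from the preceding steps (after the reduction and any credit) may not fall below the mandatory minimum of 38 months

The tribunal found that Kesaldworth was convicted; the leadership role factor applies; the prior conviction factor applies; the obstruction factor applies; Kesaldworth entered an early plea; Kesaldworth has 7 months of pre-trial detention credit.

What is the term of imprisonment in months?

Leadership role enhancement: +24 months
Prior conviction enhancement: +23 months
Obstruction enhancement: +7 months
Adjusted term: 36 months + 24 months + 23 months + 7 months = 90 months
Early plea reduction: 10% of 90 months = 9 months (rounded down)
After reduction: 90 − 9 = 81 months
Less pre-trial detention credit: 81 months − 7 months = 74 months
Minimum 38 months: 74 months meets the minimum, no increase.

74 months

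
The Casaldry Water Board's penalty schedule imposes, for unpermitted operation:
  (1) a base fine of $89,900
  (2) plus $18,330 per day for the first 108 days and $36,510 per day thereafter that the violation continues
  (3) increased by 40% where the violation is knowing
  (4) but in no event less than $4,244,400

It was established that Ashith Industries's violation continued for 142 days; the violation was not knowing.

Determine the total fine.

First 108 days: 108 × $18,330 = $1,979,640
Remaining days: (142 − 108) × $36,510 = $1,241,340
Per-day component: $1,979,640 + $1,241,340 = $3,220,980
Base plus per-day: $89,900 + $3,220,980 = $3,310,880
The violation was not knowing: no 40% increase.
Minimum $4,244,400: $3,310,880 is below the minimum → $4,244,400

$4,244,400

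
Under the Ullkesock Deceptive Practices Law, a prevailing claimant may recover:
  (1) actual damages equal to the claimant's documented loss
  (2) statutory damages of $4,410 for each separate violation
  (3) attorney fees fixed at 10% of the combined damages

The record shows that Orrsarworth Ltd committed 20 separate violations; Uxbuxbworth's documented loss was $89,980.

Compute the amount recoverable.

$195,998

Statutory damages: 20 × $4,410 = $88,200
Combined damages: $89,980 + $88,200 = $178,180
Attorney fees: 10% of $178,180 = $17,818
Total recovery: $178,180 + $17,818 = $195,998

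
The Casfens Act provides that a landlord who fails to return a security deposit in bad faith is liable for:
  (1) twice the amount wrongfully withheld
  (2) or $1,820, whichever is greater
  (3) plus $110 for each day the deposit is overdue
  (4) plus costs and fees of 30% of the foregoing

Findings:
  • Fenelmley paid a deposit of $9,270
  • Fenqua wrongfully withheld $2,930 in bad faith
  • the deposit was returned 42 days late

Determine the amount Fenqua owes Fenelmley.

$13,624

Doubled: 2 × $2,930 = $5,860
Minimum $1,820: $5,860 meets the minimum, no increase.
Late-return penalty: 42 × $110 = $4,620
Damages plus late penalty: $5,860 + $4,620 = $10,480
Costs and fees: 30% of $10,480 = $3,144
Total recovery: $10,480 + $3,144 = $13,624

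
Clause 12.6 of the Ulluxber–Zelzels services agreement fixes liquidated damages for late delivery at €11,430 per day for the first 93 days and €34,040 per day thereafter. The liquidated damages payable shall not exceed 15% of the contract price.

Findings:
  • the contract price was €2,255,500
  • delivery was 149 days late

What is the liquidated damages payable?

First 93 days: 93 × €11,430 = €1,062,990
Remaining days: (149 − 93) × €34,040 = €1,906,240
Accrued per-day damages: €1,062,990 + €1,906,240 = €2,969,230
Cap: 15% of €2,255,500 = €338,325
Cap at €338,325: €2,969,230 exceeds the cap → €338,325

Liquidated damages: €338,325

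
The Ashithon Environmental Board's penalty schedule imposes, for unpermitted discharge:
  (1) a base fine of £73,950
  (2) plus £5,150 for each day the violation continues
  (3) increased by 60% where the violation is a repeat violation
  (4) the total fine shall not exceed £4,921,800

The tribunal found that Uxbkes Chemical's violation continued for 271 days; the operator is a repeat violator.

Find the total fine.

Per-day component: 271 × £5,150 = £1,395,650
Base plus per-day: £73,950 + £1,395,650 = £1,469,600
Enhancement: 60% of £1,469,600 = £881,760
Enhanced fine: £1,469,600 + £881,760 = £2,351,360
Cap at £4,921,800: £2,351,360 is within the cap, no reduction.

£2,351,360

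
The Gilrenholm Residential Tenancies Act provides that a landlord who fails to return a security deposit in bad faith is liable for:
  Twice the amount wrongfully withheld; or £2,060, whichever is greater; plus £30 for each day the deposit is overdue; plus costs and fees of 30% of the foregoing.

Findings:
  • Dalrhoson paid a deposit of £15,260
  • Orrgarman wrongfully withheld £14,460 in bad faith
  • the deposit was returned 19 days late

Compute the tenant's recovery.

Doubled: 2 × £14,460 = £28,920
Minimum £2,060: £28,920 meets the minimum, no increase.
Late-return penalty: 19 × £30 = £570
Damages plus late penalty: £28,920 + £570 = £29,490
Costs and fees: 30% of £29,490 = £8,847
Total recovery: £29,490 + £8,847 = £38,337

£38,337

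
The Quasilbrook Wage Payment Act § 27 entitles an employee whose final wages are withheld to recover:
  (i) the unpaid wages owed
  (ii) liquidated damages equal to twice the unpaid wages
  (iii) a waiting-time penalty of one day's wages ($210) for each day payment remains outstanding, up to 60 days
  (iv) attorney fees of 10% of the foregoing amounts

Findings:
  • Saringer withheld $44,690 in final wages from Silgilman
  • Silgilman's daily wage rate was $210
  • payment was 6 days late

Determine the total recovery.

Doubled: 2 × $44,690 = $89,380
Penalty days: min(6, 60) = 6
Waiting-time penalty: 6 × $210 = $1,260
Subtotal: $44,690 + $89,380 + $1,260 = $135,330
Attorney fees: 10% of $135,330 = $13,533
Total award: $135,330 + $13,533 = $148,863

$148,863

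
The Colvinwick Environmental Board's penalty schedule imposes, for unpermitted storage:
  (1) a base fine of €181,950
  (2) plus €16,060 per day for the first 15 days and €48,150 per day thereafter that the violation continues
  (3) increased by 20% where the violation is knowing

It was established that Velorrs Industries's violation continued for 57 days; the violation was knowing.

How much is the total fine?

First 15 days: 15 × €16,060 = €240,900
Remaining days: (57 − 15) × €48,150 = €2,022,300
Per-day component: €240,900 + €2,022,300 = €2,263,200
Base plus per-day: €181,950 + €2,263,200 = €2,445,150
Enhancement: 20% of €2,445,150 = €489,030
Enhanced fine: €2,445,150 + €489,030 = €2,934,180

€2,934,180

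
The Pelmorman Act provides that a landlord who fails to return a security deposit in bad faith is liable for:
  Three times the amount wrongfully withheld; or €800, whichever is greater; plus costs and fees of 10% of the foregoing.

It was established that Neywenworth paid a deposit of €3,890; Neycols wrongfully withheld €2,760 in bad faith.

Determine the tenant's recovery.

Trebled: 3 × €2,760 = €8,280
Minimum €800: €8,280 meets the minimum, no increase.
Costs and fees: 10% of €8,280 = €828
Total recovery: €8,280 + €828 = €9,108

Recovery: €9,108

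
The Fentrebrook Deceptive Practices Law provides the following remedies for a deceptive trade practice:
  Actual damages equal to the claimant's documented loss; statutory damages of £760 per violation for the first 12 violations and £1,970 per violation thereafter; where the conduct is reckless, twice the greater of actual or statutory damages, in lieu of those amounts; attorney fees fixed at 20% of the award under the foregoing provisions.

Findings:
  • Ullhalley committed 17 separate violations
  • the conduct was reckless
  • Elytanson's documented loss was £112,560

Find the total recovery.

First 12 violations: 12 × £760 = £9,120
Remaining violations: (17 − 12) × £1,970 = £9,850
Statutory damages: £9,120 + £9,850 = £18,970
Greater of actual damages (£112,560) or statutory damages (£18,970): £112,560
Doubled: 2 × £112,560 = £225,120
Attorney fees: 20% of £225,120 = £45,024
Total recovery: £225,120 + £45,024 = £270,144

£270,144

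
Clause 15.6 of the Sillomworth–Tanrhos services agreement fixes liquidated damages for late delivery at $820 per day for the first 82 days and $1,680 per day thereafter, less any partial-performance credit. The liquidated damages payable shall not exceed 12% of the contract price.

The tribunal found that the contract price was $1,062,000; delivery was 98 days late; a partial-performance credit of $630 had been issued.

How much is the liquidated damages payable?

First 82 days: 82 × $820 = $67,240
Remaining days: (98 − 82) × $1,680 = $26,880
Accrued per-day damages: $67,240 + $26,880 = $94,120
Less partial-performance credit: $94,120 − $630 = $93,490
Cap: 12% of $1,062,000 = $127,440
Cap at $127,440: $93,490 is within the cap, no reduction.

Liquidated damages: $93,490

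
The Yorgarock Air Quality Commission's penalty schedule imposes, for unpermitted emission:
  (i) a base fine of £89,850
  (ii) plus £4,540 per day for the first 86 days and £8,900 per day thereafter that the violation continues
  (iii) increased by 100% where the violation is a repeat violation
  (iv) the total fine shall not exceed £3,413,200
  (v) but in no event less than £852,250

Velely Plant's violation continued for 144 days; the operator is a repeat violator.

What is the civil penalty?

First 86 days: 86 × £4,540 = £390,440
Remaining days: (144 − 86) × £8,900 = £516,200
Per-day component: £390,440 + £516,200 = £906,640
Base plus per-day: £89,850 + £906,640 = £996,490
Enhancement: 100% of £996,490 = £996,490
Enhanced fine: £996,490 + £996,490 = £1,992,980
Cap at £3,413,200: £1,992,980 is within the cap, no reduction.
Minimum £852,250: £1,992,980 meets the minimum, no increase.

£1,992,980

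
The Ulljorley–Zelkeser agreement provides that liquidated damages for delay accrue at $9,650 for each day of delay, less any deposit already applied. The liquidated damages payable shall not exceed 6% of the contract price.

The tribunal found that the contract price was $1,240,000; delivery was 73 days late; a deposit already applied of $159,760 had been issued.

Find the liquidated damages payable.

Per-day damages: 73 × $9,650 = $704,450
Less deposit already applied: $704,450 − $159,760 = $544,690
Cap: 6% of $1,240,000 = $74,400
Cap at $74,400: $544,690 exceeds the cap → $74,400

$74,400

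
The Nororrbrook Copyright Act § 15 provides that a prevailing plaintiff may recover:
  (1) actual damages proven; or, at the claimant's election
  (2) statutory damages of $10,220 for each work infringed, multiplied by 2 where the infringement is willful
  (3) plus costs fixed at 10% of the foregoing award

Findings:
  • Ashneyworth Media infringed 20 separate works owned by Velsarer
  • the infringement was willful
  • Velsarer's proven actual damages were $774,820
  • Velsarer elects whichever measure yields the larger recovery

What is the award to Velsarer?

Statutory damages: 20 × $10,220 = $204,400
Doubled: 2 × $204,400 = $408,800
Greater of actual damages ($774,820) or enhanced statutory damages ($408,800): $774,820
Costs: 10% of $774,820 = $77,482
Award plus costs: $774,820 + $77,482 = $852,302

$852,302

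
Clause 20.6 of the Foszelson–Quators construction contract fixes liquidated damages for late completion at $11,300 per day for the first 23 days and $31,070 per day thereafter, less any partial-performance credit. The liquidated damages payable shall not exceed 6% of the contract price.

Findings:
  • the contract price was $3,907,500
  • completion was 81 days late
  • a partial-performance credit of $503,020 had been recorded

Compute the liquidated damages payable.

$234,450

First 23 days: 23 × $11,300 = $259,900
Remaining days: (81 − 23) × $31,070 = $1,802,060
Accrued per-day damages: $259,900 + $1,802,060 = $2,061,960
Less partial-performance credit: $2,061,960 − $503,020 = $1,558,940
Cap: 6% of $3,907,500 = $234,450
Cap at $234,450: $1,558,940 exceeds the cap → $234,450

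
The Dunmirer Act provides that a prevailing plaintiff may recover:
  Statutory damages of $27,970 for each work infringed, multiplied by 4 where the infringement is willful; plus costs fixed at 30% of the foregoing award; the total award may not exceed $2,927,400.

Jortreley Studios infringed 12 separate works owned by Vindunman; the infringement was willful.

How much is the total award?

Statutory damages: 12 × $27,970 = $335,640
Multiplied by 4: 4 × $335,640 = $1,342,560
Costs: 30% of $1,342,560 = $402,768
Award plus costs: $1,342,560 + $402,768 = $1,745,328
Cap at $2,927,400: $1,745,328 is within the cap, no reduction.

$1,745,328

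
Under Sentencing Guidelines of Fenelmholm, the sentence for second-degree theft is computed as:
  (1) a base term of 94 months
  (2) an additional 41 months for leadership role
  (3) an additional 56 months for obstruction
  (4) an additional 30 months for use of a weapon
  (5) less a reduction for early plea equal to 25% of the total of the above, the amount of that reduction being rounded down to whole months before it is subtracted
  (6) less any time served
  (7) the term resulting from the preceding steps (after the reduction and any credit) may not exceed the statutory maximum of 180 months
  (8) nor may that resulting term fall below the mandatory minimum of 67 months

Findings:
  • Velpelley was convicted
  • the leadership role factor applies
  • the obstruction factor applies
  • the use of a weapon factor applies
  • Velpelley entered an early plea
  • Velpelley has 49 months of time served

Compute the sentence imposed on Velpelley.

117 months

Leadership role enhancement: +41 months
Obstruction enhancement: +56 months
Use of a weapon enhancement: +30 months
Adjusted term: 94 months + 41 months + 56 months + 30 months = 221 months
Early plea reduction: 25% of 221 months = 55 months (rounded down)
After reduction: 221 − 55 = 166 months
Less time served: 166 months − 49 months = 117 months
Cap at 180 months: 117 months is within the cap, no reduction.
Minimum 67 months: 117 months meets the minimum, no increase.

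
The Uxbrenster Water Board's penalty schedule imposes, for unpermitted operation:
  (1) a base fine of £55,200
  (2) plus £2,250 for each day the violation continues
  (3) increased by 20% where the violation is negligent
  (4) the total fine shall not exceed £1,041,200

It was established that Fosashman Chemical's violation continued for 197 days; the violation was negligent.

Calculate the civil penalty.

£598,140

Per-day component: 197 × £2,250 = £443,250
Base plus per-day: £55,200 + £443,250 = £498,450
Enhancement: 20% of £498,450 = £99,690
Enhanced fine: £498,450 + £99,690 = £598,140
Cap at £1,041,200: £598,140 is within the cap, no reduction.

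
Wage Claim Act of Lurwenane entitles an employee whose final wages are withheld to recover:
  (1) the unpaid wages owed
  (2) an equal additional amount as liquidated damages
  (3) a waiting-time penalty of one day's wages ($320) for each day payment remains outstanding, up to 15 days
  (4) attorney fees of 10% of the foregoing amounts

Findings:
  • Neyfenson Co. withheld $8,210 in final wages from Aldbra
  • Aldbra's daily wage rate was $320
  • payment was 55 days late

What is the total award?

Liquidated damages (equal amount): $8,210
Penalty days: min(55, 15) = 15
Waiting-time penalty: 15 × $320 = $4,800
Subtotal: $8,210 + $8,210 + $4,800 = $21,220
Attorney fees: 10% of $21,220 = $2,122
Total award: $21,220 + $2,122 = $23,342

$23,342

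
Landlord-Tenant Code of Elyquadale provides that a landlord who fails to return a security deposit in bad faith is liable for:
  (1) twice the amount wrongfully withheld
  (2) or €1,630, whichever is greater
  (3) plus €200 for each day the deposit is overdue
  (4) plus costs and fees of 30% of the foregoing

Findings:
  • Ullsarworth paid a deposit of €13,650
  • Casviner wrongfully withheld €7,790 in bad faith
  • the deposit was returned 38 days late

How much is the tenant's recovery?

Doubled: 2 × €7,790 = €15,580
Minimum €1,630: €15,580 meets the minimum, no increase.
Late-return penalty: 38 × €200 = €7,600
Damages plus late penalty: €15,580 + €7,600 = €23,180
Costs and fees: 30% of €23,180 = €6,954
Total recovery: €23,180 + €6,954 = €30,134

€30,134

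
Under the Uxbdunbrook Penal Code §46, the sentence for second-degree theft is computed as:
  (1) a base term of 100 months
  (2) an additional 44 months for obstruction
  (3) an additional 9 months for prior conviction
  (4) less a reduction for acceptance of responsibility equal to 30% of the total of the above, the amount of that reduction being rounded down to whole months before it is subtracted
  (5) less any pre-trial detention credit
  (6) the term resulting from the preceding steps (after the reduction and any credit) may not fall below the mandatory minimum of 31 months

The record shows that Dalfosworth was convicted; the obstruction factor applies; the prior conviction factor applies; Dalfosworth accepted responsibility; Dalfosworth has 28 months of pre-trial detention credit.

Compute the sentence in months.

Obstruction enhancement: +44 months
Prior conviction enhancement: +9 months
Adjusted term: 100 months + 44 months + 9 months = 153 months
Acceptance of responsibility reduction: 30% of 153 months = 45 months (rounded down)
After reduction: 153 − 45 = 108 months
Less pre-trial detention credit: 108 months − 28 months = 80 months
Minimum 31 months: 80 months meets the minimum, no increase.

80 months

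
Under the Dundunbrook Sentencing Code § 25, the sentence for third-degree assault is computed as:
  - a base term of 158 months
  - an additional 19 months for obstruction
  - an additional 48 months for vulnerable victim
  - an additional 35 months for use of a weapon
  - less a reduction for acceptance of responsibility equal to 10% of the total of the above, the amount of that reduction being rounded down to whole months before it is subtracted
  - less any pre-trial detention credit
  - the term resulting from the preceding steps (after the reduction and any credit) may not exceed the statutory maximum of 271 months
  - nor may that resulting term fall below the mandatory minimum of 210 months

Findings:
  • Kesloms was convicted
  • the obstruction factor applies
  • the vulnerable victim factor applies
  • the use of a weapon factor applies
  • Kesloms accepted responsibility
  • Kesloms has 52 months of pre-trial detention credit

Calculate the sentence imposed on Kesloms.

210 months

Obstruction enhancement: +19 months
Vulnerable victim enhancement: +48 months
Use of a weapon enhancement: +35 months
Adjusted term: 158 months + 19 months + 48 months + 35 months = 260 months
Acceptance of responsibility reduction: 10% of 260 months = 26 months (rounded down)
After reduction: 260 − 26 = 234 months
Less pre-trial detention credit: 234 months − 52 months = 182 months
Cap at 271 months: 182 months is within the cap, no reduction.
Minimum 210 months: 182 months is below the minimum → 210 months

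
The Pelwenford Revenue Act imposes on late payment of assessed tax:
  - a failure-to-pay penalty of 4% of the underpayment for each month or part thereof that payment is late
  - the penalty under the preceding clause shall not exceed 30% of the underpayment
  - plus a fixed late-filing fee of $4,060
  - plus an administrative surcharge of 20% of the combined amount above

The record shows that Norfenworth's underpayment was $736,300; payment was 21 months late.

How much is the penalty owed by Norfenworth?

$269,940

Accrued rate: 4% × 21 = 84%, capped at 30% → 30%
Failure-to-pay penalty: 30% of $736,300 = $220,890
Penalty before surcharge: $220,890 + $4,060 = $224,950
Administrative surcharge: 20% of $224,950 = $44,990
Total penalty: $224,950 + $44,990 = $269,940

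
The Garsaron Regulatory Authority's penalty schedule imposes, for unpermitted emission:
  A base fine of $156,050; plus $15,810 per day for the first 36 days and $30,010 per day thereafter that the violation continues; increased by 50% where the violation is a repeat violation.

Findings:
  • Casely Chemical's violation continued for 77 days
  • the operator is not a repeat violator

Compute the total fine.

First 36 days: 36 × $15,810 = $569,160
Remaining days: (77 − 36) × $30,010 = $1,230,410
Per-day component: $569,160 + $1,230,410 = $1,799,570
Base plus per-day: $156,050 + $1,799,570 = $1,955,620
The operator is not a repeat violator: no 50% increase.

$1,955,620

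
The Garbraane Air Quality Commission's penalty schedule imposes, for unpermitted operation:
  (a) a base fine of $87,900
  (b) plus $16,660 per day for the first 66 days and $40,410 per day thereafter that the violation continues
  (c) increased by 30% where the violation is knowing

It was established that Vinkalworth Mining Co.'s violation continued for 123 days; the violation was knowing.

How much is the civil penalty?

First 66 days: 66 × $16,660 = $1,099,560
Remaining days: (123 − 66) × $40,410 = $2,303,370
Per-day component: $1,099,560 + $2,303,370 = $3,402,930
Base plus per-day: $87,900 + $3,402,930 = $3,490,830
Enhancement: 30% of $3,490,830 = $1,047,249
Enhanced fine: $3,490,830 + $1,047,249 = $4,538,079

Civil penalty: $4,538,079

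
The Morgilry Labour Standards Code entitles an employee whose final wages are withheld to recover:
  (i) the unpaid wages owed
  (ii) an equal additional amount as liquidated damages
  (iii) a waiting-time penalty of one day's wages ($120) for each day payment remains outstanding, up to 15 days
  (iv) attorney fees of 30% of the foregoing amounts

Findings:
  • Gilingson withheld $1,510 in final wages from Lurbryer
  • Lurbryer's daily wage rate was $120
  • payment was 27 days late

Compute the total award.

$6,266

Liquidated damages (equal amount): $1,510
Penalty days: min(27, 15) = 15
Waiting-time penalty: 15 × $120 = $1,800
Subtotal: $1,510 + $1,510 + $1,800 = $4,820
Attorney fees: 30% of $4,820 = $1,446
Total award: $4,820 + $1,446 = $6,266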